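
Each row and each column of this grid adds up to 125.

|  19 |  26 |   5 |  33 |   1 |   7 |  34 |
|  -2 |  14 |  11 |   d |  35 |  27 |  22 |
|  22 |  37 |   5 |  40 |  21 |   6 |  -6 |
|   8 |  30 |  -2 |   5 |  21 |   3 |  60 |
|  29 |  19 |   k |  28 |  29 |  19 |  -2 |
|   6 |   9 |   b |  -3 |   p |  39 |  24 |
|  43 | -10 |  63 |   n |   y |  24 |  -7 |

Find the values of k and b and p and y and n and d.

k = 3, b = 40, p = 10, y = 8, n = 4, d = 18

Row 5: 29 + 19 + 28 + 29 + 19 − 2 = 122, so its missing entry is 125 − 122 = 3.
Row 2: -2 + 14 + 11 + 35 + 27 + 22 = 107, so its missing entry is 125 − 107 = 18.
Column 4: 33 + 18 + 40 + 5 + 28 − 3 = 121, so its missing entry is 125 − 121 = 4.
Row 7: 43 − 10 + 63 + 4 + 24 − 7 = 117, so its missing entry is 125 − 117 = 8.
Column 5: 1 + 35 + 21 + 21 + 29 + 8 = 115, so its missing entry is 125 − 115 = 10.
Row 6: 6 + 9 − 3 + 10 + 39 + 24 = 85, so its missing entry is 125 − 85 = 40.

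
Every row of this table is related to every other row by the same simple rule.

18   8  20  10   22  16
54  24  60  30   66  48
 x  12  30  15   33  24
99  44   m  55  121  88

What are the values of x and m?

x = 27, m = 110

Each row is a constant multiple of every other row — this is a multiplication table with the headers hidden.
Row 3 is 12/8 = 3/2 times row 1, so its entry in column 1 is 18 × 3/2 = 27.
Row 4 is 44/8 = 11/2 times row 1, so its entry in column 3 is 20 × 11/2 = 110.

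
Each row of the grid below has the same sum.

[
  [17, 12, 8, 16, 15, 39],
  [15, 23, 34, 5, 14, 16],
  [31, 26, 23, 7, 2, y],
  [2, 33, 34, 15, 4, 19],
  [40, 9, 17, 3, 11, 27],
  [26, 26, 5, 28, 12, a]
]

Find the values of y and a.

The complete rows each total 107.
Row 3 is missing 107 − 89 = 18 (since 31 + 26 + 23 + 7 + 2 = 89).
Row 6 is missing 107 − 97 = 10 (since 26 + 26 + 5 + 28 + 12 = 97).

y = 18, a = 10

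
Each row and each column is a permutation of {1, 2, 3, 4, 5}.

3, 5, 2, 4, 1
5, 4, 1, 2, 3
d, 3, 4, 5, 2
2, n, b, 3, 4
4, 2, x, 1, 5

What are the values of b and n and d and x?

For row 4, column 2: column 2 already has {2, 3, 4, 5}; that leaves 1.
Cell (4,3): row 4 already has {1, 2, 3, 4} → 5.
For row 3, column 1: row 3 already has {2, 3, 4, 5}; that leaves 1.
For row 5, column 3: row 5 already has {1, 2, 4, 5}; that leaves 3.

b = 5, n = 1, d = 1, x = 3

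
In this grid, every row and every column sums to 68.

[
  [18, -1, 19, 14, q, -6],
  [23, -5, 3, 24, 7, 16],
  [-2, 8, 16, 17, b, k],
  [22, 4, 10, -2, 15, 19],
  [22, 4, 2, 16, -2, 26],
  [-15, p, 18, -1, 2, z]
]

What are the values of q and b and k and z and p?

q = 24, b = 22, k = 7, z = 6, p = 58

The known cells in row 1 total 44, leaving 68 − 44 = 24 for the blank.
The known cells in column 5 total 46, leaving 68 − 46 = 22 for the blank.
The known cells in column 2 total 10, leaving 68 − 10 = 58 for the blank.
The known cells in row 6 total 62, leaving 68 − 62 = 6 for the blank.
The known cells in row 3 total 61, leaving 68 − 61 = 7 for the blank.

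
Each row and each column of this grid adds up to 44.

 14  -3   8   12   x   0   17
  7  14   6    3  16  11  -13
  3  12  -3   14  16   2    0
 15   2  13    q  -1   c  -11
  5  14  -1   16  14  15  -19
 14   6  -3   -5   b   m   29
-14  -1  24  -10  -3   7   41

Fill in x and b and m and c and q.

x = -4, b = 6, m = -3, c = 12, q = 14

The known cells in row 1 total 48, leaving 44 − 48 = -4 for the blank.
The known cells in column 5 total 38, leaving 44 − 38 = 6 for the blank.
The known cells in row 6 total 47, leaving 44 − 47 = -3 for the blank.
The known cells in column 4 total 30, leaving 44 − 30 = 14 for the blank.
The known cells in row 4 total 32, leaving 44 − 32 = 12 for the blank.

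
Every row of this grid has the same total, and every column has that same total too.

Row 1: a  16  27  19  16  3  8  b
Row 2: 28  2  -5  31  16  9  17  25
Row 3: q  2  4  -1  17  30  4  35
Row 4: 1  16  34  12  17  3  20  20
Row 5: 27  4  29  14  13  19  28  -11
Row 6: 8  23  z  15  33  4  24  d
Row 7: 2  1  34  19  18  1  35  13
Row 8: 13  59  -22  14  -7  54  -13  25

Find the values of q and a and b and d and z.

Rows 2 and 4 both sum to 123, so that's the common total.
The known cells in row 3 total 91, leaving 123 − 91 = 32 for the blank.
The known cells in column 1 total 111, leaving 123 − 111 = 12 for the blank.
The known cells in row 1 total 101, leaving 123 − 101 = 22 for the blank.
The known cells in column 8 total 129, leaving 123 − 129 = -6 for the blank.
The known cells in row 6 total 101, leaving 123 − 101 = 22 for the blank.

q = 32, a = 12, b = 22, d = -6, z = 22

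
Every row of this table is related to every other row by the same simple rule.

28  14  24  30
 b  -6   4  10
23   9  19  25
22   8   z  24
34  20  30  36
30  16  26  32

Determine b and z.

b = 8, z = 18

The difference between any two rows is the same in every column — this is an addition table with the headers hidden.
Row 2 minus row 1 is -6 − 14 = -20, so its entry in column 1 is 28 + (-20) = 8.
Row 4 minus row 1 is 8 − 14 = -6, so its entry in column 3 is 24 + (-6) = 18.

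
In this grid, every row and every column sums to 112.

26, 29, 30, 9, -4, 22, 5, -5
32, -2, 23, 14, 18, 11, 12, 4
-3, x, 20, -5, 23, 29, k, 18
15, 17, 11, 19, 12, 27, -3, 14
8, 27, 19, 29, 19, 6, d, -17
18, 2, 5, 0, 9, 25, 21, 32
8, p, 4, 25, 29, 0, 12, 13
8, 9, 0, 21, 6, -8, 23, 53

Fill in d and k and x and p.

Row 7: 8 + 4 + 25 + 29 + 0 + 12 + 13 = 91, so its missing entry is 112 − 91 = 21.
Row 5: 8 + 27 + 19 + 29 + 19 + 6 − 17 = 91, so its missing entry is 112 − 91 = 21.
Column 7: 5 + 12 − 3 + 21 + 21 + 12 + 23 = 91, so its missing entry is 112 − 91 = 21.
Row 3: -3 + 20 − 5 + 23 + 29 + 21 + 18 = 103, so its missing entry is 112 − 103 = 9.

d = 21, k = 21, x = 9, p = 21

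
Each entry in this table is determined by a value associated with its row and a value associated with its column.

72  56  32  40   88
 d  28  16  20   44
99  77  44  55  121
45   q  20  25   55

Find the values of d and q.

d = 36, q = 35

Each row is a constant multiple of every other row — this is a multiplication table with the headers hidden.
Row 2 is 20/40 = 1/2 times row 1, so its entry in column 1 is 72 × 1/2 = 36.
Row 4 is 25/40 = 5/8 times row 1, so its entry in column 2 is 56 × 5/8 = 35.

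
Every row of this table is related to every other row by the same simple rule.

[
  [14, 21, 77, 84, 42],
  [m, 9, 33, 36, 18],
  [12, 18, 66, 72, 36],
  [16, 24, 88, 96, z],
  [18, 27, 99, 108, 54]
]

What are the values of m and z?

Each row is a constant multiple of every other row — this is a multiplication table with the headers hidden.
Row 2 is 33/77 = 3/7 times row 1, so its entry in column 1 is 14 × 3/7 = 6.
Row 4 is 88/77 = 8/7 times row 1, so its entry in column 5 is 42 × 8/7 = 48.

m = 6, z = 48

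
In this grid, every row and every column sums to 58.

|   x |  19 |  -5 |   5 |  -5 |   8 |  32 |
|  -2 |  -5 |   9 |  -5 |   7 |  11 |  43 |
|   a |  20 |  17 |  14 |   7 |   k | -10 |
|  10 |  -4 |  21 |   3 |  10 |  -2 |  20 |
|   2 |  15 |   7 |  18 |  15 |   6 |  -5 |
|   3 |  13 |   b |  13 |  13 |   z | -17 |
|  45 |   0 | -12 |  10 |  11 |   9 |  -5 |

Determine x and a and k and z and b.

x = 4, a = -4, k = 14, z = 12, b = 21

Row 1 has 19 − 5 + 5 − 5 + 8 + 32 = 54; the blank must be 58 − 54 = 4.
Column 1 has 4 − 2 + 10 + 2 + 3 + 45 = 62; the blank must be 58 − 62 = -4.
Row 3 has -4 + 20 + 17 + 14 + 7 − 10 = 44; the blank must be 58 − 44 = 14.
Column 6 has 8 + 11 + 14 − 2 + 6 + 9 = 46; the blank must be 58 − 46 = 12.
Row 6 has 3 + 13 + 13 + 13 + 12 − 17 = 37; the blank must be 58 − 37 = 21.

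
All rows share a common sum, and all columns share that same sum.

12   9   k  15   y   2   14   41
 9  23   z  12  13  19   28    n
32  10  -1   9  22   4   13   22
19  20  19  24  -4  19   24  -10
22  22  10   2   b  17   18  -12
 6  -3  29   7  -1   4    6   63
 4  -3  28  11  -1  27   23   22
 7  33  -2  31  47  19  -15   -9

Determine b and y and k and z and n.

b = 32, y = 3, k = 15, z = 13, n = -6

Rows 3 and 4 both sum to 111, so that's the common total.
Row 5: 22 + 22 + 10 + 2 + 17 + 18 − 12 = 79, so its missing entry is 111 − 79 = 32.
Column 5: 13 + 22 − 4 + 32 − 1 − 1 + 47 = 108, so its missing entry is 111 − 108 = 3.
Row 1: 12 + 9 + 15 + 3 + 2 + 14 + 41 = 96, so its missing entry is 111 − 96 = 15.
Column 3: 15 − 1 + 19 + 10 + 29 + 28 − 2 = 98, so its missing entry is 111 − 98 = 13.
Row 2: 9 + 23 + 13 + 12 + 13 + 19 + 28 = 117, so its missing entry is 111 − 117 = -6.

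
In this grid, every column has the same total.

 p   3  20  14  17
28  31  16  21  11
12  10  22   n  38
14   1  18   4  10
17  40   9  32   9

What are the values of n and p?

n = 14, p = 14

Column 2 sums to 85 and so does column 5; that's the common total.
In column 4 the known cells total 71, leaving 85 − 71 = 14.
In column 1 the known cells total 71, leaving 85 − 71 = 14.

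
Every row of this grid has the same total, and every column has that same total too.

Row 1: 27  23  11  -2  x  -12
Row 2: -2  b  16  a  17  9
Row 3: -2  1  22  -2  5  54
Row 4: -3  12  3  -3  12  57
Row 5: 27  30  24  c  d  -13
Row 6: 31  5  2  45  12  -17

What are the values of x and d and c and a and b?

Rows 3 and 4 both sum to 78, so that's the common total.
Row 1 has 27 + 23 + 11 − 2 − 12 = 47; the blank must be 78 − 47 = 31.
Column 5 has 31 + 17 + 5 + 12 + 12 = 77; the blank must be 78 − 77 = 1.
Row 5 has 27 + 30 + 24 + 1 − 13 = 69; the blank must be 78 − 69 = 9.
Column 2 has 23 + 1 + 12 + 30 + 5 = 71; the blank must be 78 − 71 = 7.
Row 2 has -2 + 7 + 16 + 17 + 9 = 47; the blank must be 78 − 47 = 31.

x = 31, d = 1, c = 9, a = 31, b = 7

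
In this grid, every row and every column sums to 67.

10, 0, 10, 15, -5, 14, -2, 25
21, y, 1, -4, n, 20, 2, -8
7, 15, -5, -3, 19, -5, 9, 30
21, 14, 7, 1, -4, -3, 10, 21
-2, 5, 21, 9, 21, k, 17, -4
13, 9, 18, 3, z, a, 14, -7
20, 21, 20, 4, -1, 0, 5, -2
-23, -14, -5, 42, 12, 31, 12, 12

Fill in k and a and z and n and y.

The known cells in column 2 total 50, leaving 67 − 50 = 17 for the blank.
The known cells in row 2 total 49, leaving 67 − 49 = 18 for the blank.
The known cells in column 5 total 60, leaving 67 − 60 = 7 for the blank.
The known cells in row 6 total 57, leaving 67 − 57 = 10 for the blank.
The known cells in row 5 total 67, leaving 67 − 67 = 0 for the blank.

k = 0, a = 10, z = 7, n = 18, y = 17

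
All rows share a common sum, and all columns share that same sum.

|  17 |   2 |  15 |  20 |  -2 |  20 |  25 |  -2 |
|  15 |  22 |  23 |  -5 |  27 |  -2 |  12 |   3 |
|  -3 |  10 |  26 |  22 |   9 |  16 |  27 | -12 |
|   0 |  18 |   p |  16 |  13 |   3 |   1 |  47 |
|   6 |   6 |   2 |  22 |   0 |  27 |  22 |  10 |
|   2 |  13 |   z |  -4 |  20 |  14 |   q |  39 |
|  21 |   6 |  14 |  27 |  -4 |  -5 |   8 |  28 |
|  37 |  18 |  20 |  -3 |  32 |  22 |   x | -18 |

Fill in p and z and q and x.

Rows 1 and 2 both sum to 95, so that's the common total.
The known cells in row 4 total 98, leaving 95 − 98 = -3 for the blank.
The known cells in row 8 total 108, leaving 95 − 108 = -13 for the blank.
The known cells in column 7 total 82, leaving 95 − 82 = 13 for the blank.
The known cells in row 6 total 97, leaving 95 − 97 = -2 for the blank.

p = -3, z = -2, q = 13, x = -13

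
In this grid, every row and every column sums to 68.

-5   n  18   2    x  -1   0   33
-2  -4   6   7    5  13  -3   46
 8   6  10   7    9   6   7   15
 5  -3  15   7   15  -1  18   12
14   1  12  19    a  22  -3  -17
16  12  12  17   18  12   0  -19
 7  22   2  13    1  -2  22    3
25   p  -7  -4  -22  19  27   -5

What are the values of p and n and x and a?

Row 8: 25 − 7 − 4 − 22 + 19 + 27 − 5 = 33, so its missing entry is 68 − 33 = 35.
Column 2: -4 + 6 − 3 + 1 + 12 + 22 + 35 = 69, so its missing entry is 68 − 69 = -1.
Row 5: 14 + 1 + 12 + 19 + 22 − 3 − 17 = 48, so its missing entry is 68 − 48 = 20.
Row 1: -5 − 1 + 18 + 2 − 1 + 0 + 33 = 46, so its missing entry is 68 − 46 = 22.

p = 35, n = -1, x = 22, a = 20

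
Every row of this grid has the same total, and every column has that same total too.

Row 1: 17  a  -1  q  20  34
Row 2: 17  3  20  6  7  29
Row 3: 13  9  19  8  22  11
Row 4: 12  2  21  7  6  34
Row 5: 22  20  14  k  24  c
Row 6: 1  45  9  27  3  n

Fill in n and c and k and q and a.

Rows 2 and 3 both sum to 82, so that's the common total.
The known cells in column 2 total 79, leaving 82 − 79 = 3 for the blank.
The known cells in row 6 total 85, leaving 82 − 85 = -3 for the blank.
The known cells in row 1 total 73, leaving 82 − 73 = 9 for the blank.
The known cells in column 4 total 57, leaving 82 − 57 = 25 for the blank.
The known cells in row 5 total 105, leaving 82 − 105 = -23 for the blank.

n = -3, c = -23, k = 25, q = 9, a = 3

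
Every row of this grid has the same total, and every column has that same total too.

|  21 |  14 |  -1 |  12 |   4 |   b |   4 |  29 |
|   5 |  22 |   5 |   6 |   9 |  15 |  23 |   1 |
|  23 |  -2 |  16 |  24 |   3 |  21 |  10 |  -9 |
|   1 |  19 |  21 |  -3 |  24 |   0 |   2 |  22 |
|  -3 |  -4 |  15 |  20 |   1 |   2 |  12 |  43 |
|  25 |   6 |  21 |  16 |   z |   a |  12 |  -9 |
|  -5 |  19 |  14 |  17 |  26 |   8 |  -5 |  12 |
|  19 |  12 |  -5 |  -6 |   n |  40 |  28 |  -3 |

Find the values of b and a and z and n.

Rows 2 and 3 both sum to 86, so that's the common total.
The known cells in row 8 total 85, leaving 86 − 85 = 1 for the blank.
The known cells in column 5 total 68, leaving 86 − 68 = 18 for the blank.
The known cells in row 6 total 89, leaving 86 − 89 = -3 for the blank.
The known cells in row 1 total 83, leaving 86 − 83 = 3 for the blank.

b = 3, a = -3, z = 18, n = 1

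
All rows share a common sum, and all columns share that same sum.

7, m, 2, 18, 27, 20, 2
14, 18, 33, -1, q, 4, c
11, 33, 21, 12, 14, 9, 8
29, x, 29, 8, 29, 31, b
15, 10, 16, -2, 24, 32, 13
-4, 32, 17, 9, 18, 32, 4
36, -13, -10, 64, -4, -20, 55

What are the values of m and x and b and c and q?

Rows 3 and 5 both sum to 108, so that's the common total.
The known cells in row 1 total 76, leaving 108 − 76 = 32 for the blank.
The known cells in column 2 total 112, leaving 108 − 112 = -4 for the blank.
The known cells in column 5 total 108, leaving 108 − 108 = 0 for the blank.
The known cells in row 4 total 122, leaving 108 − 122 = -14 for the blank.
The known cells in row 2 total 68, leaving 108 − 68 = 40 for the blank.

m = 32, x = -4, b = -14, c = 40, q = 0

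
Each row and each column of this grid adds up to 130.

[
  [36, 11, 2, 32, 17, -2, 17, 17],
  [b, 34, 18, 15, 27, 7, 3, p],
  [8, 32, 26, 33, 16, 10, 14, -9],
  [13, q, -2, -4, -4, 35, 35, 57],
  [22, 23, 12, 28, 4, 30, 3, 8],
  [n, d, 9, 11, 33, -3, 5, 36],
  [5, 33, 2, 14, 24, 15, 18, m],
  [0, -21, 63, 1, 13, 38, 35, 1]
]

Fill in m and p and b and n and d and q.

m = 19, p = 1, b = 25, n = 21, d = 18, q = 0

Row 4 has 13 − 2 − 4 − 4 + 35 + 35 + 57 = 130; the blank must be 130 − 130 = 0.
Column 2 has 11 + 34 + 32 + 0 + 23 + 33 − 21 = 112; the blank must be 130 − 112 = 18.
Row 7 has 5 + 33 + 2 + 14 + 24 + 15 + 18 = 111; the blank must be 130 − 111 = 19.
Column 8 has 17 − 9 + 57 + 8 + 36 + 19 + 1 = 129; the blank must be 130 − 129 = 1.
Row 6 has 18 + 9 + 11 + 33 − 3 + 5 + 36 = 109; the blank must be 130 − 109 = 21.
Row 2 has 34 + 18 + 15 + 27 + 7 + 3 + 1 = 105; the blank must be 130 − 105 = 25.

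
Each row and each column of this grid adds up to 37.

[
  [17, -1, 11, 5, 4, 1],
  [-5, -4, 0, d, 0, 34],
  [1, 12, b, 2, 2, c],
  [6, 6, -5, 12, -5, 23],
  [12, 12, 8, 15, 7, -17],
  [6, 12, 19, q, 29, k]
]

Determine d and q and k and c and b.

The known cells in column 3 total 33, leaving 37 − 33 = 4 for the blank.
The known cells in row 3 total 21, leaving 37 − 21 = 16 for the blank.
The known cells in column 6 total 57, leaving 37 − 57 = -20 for the blank.
The known cells in row 6 total 46, leaving 37 − 46 = -9 for the blank.
The known cells in row 2 total 25, leaving 37 − 25 = 12 for the blank.

d = 12, q = -9, k = -20, c = 16, b = 4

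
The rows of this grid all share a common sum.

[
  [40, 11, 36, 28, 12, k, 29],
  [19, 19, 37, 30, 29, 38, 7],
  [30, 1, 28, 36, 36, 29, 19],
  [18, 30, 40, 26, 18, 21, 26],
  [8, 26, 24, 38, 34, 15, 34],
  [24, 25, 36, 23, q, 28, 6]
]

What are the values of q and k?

q = 37, k = 23

Row 3 sums to 179 and so does row 5; that's the common total.
In row 6 the known cells total 142, leaving 179 − 142 = 37.
In row 1 the known cells total 156, leaving 179 − 156 = 23.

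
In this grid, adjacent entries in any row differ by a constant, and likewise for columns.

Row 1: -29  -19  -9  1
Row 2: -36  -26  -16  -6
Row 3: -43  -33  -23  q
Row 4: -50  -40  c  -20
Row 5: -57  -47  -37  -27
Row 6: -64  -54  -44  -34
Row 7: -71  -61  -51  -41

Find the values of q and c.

q = -13, c = -30

Along each row the entries change by 10 per step; down each column they change by -7.
Row 3: from -43 at column 1, stepping by 10 to column 4 gives -13.
Row 4: from -50 at column 1, stepping by 10 to column 3 gives -30.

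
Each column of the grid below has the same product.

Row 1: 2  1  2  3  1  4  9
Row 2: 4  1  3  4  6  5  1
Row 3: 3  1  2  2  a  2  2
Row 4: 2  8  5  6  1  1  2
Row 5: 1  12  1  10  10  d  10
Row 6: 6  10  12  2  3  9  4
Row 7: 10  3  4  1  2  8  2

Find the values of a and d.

Columns 1 and 4 each multiply to 2880, so every column has product 2880.
Column 5: 1×6×1×10×3×2 = 360, so the missing entry is 2880 ÷ 360 = 8.
Column 6: 4×5×2×1×9×8 = 2880, so the missing entry is 2880 ÷ 2880 = 1.

a = 8, d = 1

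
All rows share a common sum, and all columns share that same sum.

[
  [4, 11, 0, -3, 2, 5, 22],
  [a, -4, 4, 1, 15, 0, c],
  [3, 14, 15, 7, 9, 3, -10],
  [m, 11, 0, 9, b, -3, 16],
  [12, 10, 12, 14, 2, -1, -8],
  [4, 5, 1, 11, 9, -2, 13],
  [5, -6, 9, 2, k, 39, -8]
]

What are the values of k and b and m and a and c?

Rows 1 and 3 both sum to 41, so that's the common total.
The known cells in row 7 total 41, leaving 41 − 41 = 0 for the blank.
The known cells in column 5 total 37, leaving 41 − 37 = 4 for the blank.
The known cells in row 4 total 37, leaving 41 − 37 = 4 for the blank.
The known cells in column 1 total 32, leaving 41 − 32 = 9 for the blank.
The known cells in row 2 total 25, leaving 41 − 25 = 16 for the blank.

k = 0, b = 4, m = 4, a = 9, c = 16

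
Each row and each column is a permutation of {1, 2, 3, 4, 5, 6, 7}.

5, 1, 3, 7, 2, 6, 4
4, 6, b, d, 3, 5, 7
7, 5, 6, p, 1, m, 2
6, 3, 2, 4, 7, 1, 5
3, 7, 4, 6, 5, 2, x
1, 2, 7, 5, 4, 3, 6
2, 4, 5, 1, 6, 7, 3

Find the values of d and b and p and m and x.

For row 2, column 3: column 3 already has {2, 3, 4, 5, 6, 7}; that leaves 1.
At (row 5, col 7): row 5 already has {2, 3, 4, 5, 6, 7}, so the value is 1.
Cell (3,6): column 6 already has {1, 2, 3, 5, 6, 7} → 4.
At (row 3, col 4): row 3 already has {1, 2, 4, 5, 6, 7}, so the value is 3.
For row 2, column 4: row 2 already has {1, 3, 4, 5, 6, 7}; that leaves 2.

d = 2, b = 1, p = 3, m = 4, x = 1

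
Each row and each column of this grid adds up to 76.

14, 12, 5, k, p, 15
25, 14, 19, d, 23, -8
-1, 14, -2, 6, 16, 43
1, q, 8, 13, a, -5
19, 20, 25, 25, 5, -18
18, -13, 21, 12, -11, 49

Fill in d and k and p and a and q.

Column 2: 12 + 14 + 14 + 20 − 13 = 47, so its missing entry is 76 − 47 = 29.
Row 4: 1 + 29 + 8 + 13 − 5 = 46, so its missing entry is 76 − 46 = 30.
Column 5: 23 + 16 + 30 + 5 − 11 = 63, so its missing entry is 76 − 63 = 13.
Row 1: 14 + 12 + 5 + 13 + 15 = 59, so its missing entry is 76 − 59 = 17.
Row 2: 25 + 14 + 19 + 23 − 8 = 73, so its missing entry is 76 − 73 = 3.

d = 3, k = 17, p = 13, a = 30, q = 29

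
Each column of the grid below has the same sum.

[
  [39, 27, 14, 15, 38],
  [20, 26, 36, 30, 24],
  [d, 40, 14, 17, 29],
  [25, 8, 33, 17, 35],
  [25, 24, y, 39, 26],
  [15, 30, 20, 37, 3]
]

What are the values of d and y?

Columns 2 and 4 both add up to 155, so every column sums to 155.
Column 1: 39 + 20 + 25 + 25 + 15 = 124, so the missing entry is 155 − 124 = 31.
Column 3: 14 + 36 + 14 + 33 + 20 = 117, so the missing entry is 155 − 117 = 38.

d = 31, y = 38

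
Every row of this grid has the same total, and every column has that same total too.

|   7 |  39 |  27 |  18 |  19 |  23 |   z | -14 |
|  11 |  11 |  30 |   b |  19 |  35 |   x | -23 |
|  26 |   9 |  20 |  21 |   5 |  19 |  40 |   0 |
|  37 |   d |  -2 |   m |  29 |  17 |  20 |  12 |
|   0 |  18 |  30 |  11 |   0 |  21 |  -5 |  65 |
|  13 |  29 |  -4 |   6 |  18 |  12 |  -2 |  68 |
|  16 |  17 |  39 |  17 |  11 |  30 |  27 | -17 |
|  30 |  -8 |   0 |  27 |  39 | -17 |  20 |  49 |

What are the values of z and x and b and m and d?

z = 21, x = 19, b = 38, m = 2, d = 25

Rows 3 and 5 both sum to 140, so that's the common total.
The known cells in column 2 total 115, leaving 140 − 115 = 25 for the blank.
The known cells in row 1 total 119, leaving 140 − 119 = 21 for the blank.
The known cells in row 4 total 138, leaving 140 − 138 = 2 for the blank.
The known cells in column 7 total 121, leaving 140 − 121 = 19 for the blank.
The known cells in row 2 total 102, leaving 140 − 102 = 38 for the blank.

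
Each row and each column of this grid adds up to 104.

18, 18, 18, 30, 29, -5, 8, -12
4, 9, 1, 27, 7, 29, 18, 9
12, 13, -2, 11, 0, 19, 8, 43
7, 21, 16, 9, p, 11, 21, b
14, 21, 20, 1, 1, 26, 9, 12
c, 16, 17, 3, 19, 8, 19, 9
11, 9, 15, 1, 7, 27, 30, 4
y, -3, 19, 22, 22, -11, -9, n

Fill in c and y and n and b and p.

c = 13, y = 25, n = 39, b = 0, p = 19

Column 5 has 29 + 7 + 0 + 1 + 19 + 7 + 22 = 85; the blank must be 104 − 85 = 19.
Row 4 has 7 + 21 + 16 + 9 + 19 + 11 + 21 = 104; the blank must be 104 − 104 = 0.
Column 8 has -12 + 9 + 43 + 0 + 12 + 9 + 4 = 65; the blank must be 104 − 65 = 39.
Row 8 has -3 + 19 + 22 + 22 − 11 − 9 + 39 = 79; the blank must be 104 − 79 = 25.
Row 6 has 16 + 17 + 3 + 19 + 8 + 19 + 9 = 91; the blank must be 104 − 91 = 13.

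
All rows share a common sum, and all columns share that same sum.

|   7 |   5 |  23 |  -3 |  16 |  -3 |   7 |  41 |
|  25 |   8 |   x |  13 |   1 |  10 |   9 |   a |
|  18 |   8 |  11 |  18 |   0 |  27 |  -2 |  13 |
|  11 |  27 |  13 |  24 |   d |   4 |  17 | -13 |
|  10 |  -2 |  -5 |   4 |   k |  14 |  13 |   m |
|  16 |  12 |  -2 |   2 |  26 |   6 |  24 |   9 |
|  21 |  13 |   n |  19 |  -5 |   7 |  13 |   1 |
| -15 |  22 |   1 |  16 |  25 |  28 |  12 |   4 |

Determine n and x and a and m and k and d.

n = 24, x = 28, a = -1, m = 39, k = 20, d = 10

Rows 1 and 3 both sum to 93, so that's the common total.
The known cells in row 7 total 69, leaving 93 − 69 = 24 for the blank.
The known cells in column 3 total 65, leaving 93 − 65 = 28 for the blank.
The known cells in row 4 total 83, leaving 93 − 83 = 10 for the blank.
The known cells in column 5 total 73, leaving 93 − 73 = 20 for the blank.
The known cells in row 2 total 94, leaving 93 − 94 = -1 for the blank.
The known cells in row 5 total 54, leaving 93 − 54 = 39 for the blank.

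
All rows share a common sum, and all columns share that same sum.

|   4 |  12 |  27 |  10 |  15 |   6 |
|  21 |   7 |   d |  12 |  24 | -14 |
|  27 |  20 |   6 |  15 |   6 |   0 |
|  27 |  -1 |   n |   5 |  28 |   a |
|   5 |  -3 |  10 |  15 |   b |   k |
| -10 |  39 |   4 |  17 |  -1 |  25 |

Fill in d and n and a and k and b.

d = 24, n = 3, a = 12, k = 45, b = 2

Rows 1 and 3 both sum to 74, so that's the common total.
Column 5: 15 + 24 + 6 + 28 − 1 = 72, so its missing entry is 74 − 72 = 2.
Row 2: 21 + 7 + 12 + 24 − 14 = 50, so its missing entry is 74 − 50 = 24.
Row 5: 5 − 3 + 10 + 15 + 2 = 29, so its missing entry is 74 − 29 = 45.
Column 3: 27 + 24 + 6 + 10 + 4 = 71, so its missing entry is 74 − 71 = 3.
Row 4: 27 − 1 + 3 + 5 + 28 = 62, so its missing entry is 74 − 62 = 12.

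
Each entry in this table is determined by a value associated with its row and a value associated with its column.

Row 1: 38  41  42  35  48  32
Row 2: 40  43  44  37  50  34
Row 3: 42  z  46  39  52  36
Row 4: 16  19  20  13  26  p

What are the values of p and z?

p = 10, z = 45

The difference between any two rows is the same in every column — this is an addition table with the headers hidden.
Row 4 minus row 1 is 26 − 48 = -22, so its entry in column 6 is 32 + (-22) = 10.
Row 3 minus row 1 is 52 − 48 = 4, so its entry in column 2 is 41 + 4 = 45.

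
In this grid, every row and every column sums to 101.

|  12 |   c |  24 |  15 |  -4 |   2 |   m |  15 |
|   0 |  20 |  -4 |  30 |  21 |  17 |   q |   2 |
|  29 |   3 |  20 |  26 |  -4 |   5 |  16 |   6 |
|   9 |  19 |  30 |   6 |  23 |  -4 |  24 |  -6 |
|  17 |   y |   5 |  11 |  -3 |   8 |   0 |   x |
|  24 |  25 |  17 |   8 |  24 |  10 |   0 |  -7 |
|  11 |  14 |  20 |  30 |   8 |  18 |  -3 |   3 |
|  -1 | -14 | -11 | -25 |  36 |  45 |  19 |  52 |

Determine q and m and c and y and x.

q = 15, m = 30, c = 7, y = 27, x = 36

The known cells in row 2 total 86, leaving 101 − 86 = 15 for the blank.
The known cells in column 7 total 71, leaving 101 − 71 = 30 for the blank.
The known cells in row 1 total 94, leaving 101 − 94 = 7 for the blank.
The known cells in column 2 total 74, leaving 101 − 74 = 27 for the blank.
The known cells in row 5 total 65, leaving 101 − 65 = 36 for the blank.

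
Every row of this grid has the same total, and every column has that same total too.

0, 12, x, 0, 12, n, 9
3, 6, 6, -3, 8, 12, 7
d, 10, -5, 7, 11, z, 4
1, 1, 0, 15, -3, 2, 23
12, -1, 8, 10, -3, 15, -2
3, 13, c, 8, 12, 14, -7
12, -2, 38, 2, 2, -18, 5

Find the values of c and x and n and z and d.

c = -4, x = -4, n = 10, z = 4, d = 8

Rows 2 and 4 both sum to 39, so that's the common total.
Column 1 has 0 + 3 + 1 + 12 + 3 + 12 = 31; the blank must be 39 − 31 = 8.
Row 3 has 8 + 10 − 5 + 7 + 11 + 4 = 35; the blank must be 39 − 35 = 4.
Column 6 has 12 + 4 + 2 + 15 + 14 − 18 = 29; the blank must be 39 − 29 = 10.
Row 1 has 0 + 12 + 0 + 12 + 10 + 9 = 43; the blank must be 39 − 43 = -4.
Row 6 has 3 + 13 + 8 + 12 + 14 − 7 = 43; the blank must be 39 − 43 = -4.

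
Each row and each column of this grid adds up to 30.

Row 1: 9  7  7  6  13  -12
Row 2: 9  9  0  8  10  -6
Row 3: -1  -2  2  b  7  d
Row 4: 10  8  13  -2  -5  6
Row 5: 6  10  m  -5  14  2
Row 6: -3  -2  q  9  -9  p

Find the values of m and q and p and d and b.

Row 5 has 6 + 10 − 5 + 14 + 2 = 27; the blank must be 30 − 27 = 3.
Column 4 has 6 + 8 − 2 − 5 + 9 = 16; the blank must be 30 − 16 = 14.
Row 3 has -1 − 2 + 2 + 14 + 7 = 20; the blank must be 30 − 20 = 10.
Column 6 has -12 − 6 + 10 + 6 + 2 = 0; the blank must be 30 − 0 = 30.
Row 6 has -3 − 2 + 9 − 9 + 30 = 25; the blank must be 30 − 25 = 5.

m = 3, q = 5, p = 30, d = 10, b = 14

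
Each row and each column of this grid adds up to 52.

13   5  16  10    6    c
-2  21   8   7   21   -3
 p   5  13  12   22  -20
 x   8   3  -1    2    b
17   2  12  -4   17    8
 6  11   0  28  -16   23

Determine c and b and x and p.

c = 2, b = 42, x = -2, p = 20

The known cells in row 3 total 32, leaving 52 − 32 = 20 for the blank.
The known cells in row 1 total 50, leaving 52 − 50 = 2 for the blank.
The known cells in column 6 total 10, leaving 52 − 10 = 42 for the blank.
The known cells in row 4 total 54, leaving 52 − 54 = -2 for the blank.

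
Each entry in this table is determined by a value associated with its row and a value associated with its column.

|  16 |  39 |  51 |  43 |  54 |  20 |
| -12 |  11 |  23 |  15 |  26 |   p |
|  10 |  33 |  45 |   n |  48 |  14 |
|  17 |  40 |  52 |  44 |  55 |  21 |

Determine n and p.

n = 37, p = -8

The difference between any two rows is the same in every column — this is an addition table with the headers hidden.
Row 3 minus row 1 is 45 − 51 = -6, so its entry in column 4 is 43 + (-6) = 37.
Row 2 minus row 1 is 23 − 51 = -28, so its entry in column 6 is 20 + (-28) = -8.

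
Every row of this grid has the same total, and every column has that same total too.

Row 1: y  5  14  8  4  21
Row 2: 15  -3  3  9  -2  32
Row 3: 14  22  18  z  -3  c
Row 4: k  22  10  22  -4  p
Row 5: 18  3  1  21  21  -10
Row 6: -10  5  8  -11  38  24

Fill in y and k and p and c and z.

y = 2, k = 15, p = -11, c = -2, z = 5

Rows 2 and 5 both sum to 54, so that's the common total.
Row 1: 5 + 14 + 8 + 4 + 21 = 52, so its missing entry is 54 − 52 = 2.
Column 1: 2 + 15 + 14 + 18 − 10 = 39, so its missing entry is 54 − 39 = 15.
Column 4: 8 + 9 + 22 + 21 − 11 = 49, so its missing entry is 54 − 49 = 5.
Row 3: 14 + 22 + 18 + 5 − 3 = 56, so its missing entry is 54 − 56 = -2.
Row 4: 15 + 22 + 10 + 22 − 4 = 65, so its missing entry is 54 − 65 = -11.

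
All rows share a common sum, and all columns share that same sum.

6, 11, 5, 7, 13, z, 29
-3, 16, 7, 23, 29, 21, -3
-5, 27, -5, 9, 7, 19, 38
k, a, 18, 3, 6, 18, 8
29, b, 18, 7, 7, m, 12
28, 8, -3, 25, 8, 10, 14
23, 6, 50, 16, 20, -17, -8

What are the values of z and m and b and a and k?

z = 19, m = 20, b = -3, a = 25, k = 12

Rows 2 and 3 both sum to 90, so that's the common total.
The known cells in column 1 total 78, leaving 90 − 78 = 12 for the blank.
The known cells in row 4 total 65, leaving 90 − 65 = 25 for the blank.
The known cells in row 1 total 71, leaving 90 − 71 = 19 for the blank.
The known cells in column 6 total 70, leaving 90 − 70 = 20 for the blank.
The known cells in row 5 total 93, leaving 90 − 93 = -3 for the blank.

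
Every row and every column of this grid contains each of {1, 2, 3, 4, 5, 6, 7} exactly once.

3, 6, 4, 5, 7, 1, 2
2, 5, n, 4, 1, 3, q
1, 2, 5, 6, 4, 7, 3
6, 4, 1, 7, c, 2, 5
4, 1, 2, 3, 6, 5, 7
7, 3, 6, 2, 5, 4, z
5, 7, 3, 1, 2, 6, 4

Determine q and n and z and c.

q = 6, n = 7, z = 1, c = 3

Cell (2,3): column 3 already has {1, 2, 3, 4, 5, 6} → 7.
Cell (2,7): row 2 already has {1, 2, 3, 4, 5, 7} → 6.
Cell (6,7): row 6 already has {2, 3, 4, 5, 6, 7} → 1.
At (row 4, col 5): row 4 already has {1, 2, 4, 5, 6, 7}, so the value is 3.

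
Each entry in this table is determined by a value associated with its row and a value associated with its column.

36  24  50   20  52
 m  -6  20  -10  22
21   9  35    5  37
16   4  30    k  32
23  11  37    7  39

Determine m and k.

The difference between any two rows is the same in every column — this is an addition table with the headers hidden.
Row 2 minus row 1 is -6 − 24 = -30, so its entry in column 1 is 36 + (-30) = 6.
Row 4 minus row 1 is 4 − 24 = -20, so its entry in column 4 is 20 + (-20) = 0.

m = 6, k = 0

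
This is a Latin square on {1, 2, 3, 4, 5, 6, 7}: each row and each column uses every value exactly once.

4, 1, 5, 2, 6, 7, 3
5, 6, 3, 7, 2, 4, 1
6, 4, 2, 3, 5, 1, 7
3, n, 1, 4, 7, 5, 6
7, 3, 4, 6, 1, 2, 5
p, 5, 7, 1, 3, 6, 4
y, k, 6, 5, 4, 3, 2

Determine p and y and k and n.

p = 2, y = 1, k = 7, n = 2

At (row 4, col 2): row 4 already has {1, 3, 4, 5, 6, 7}, so the value is 2.
Cell (7,2): column 2 already has {1, 2, 3, 4, 5, 6} → 7.
At (row 6, col 1): row 6 already has {1, 3, 4, 5, 6, 7}, so the value is 2.
Cell (7,1): row 7 already has {2, 3, 4, 5, 6, 7} → 1.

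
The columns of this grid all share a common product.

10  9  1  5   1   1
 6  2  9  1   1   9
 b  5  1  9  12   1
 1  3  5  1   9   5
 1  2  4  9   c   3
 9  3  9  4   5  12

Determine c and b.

c = 3, b = 3

Columns 2 and 4 each multiply to 1620, so every column has product 1620.
Column 5: 1×1×12×9×5 = 540, so the missing entry is 1620 ÷ 540 = 3.
Column 1: 10×6×1×1×9 = 540, so the missing entry is 1620 ÷ 540 = 3.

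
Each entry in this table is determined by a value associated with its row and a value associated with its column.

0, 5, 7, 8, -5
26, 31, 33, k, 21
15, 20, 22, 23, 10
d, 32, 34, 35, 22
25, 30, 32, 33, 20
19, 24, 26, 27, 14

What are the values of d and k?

d = 27, k = 34

The difference between any two rows is the same in every column — this is an addition table with the headers hidden.
Row 4 minus row 1 is 32 − 5 = 27, so its entry in column 1 is 0 + 27 = 27.
Row 2 minus row 1 is 31 − 5 = 26, so its entry in column 4 is 8 + 26 = 34.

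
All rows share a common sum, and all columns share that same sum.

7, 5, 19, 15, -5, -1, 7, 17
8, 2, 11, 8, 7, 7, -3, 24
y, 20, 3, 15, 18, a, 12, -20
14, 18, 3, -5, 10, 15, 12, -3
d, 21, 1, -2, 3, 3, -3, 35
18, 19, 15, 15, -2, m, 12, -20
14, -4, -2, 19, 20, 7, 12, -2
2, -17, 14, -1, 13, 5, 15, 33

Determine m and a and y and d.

m = 7, a = 21, y = -5, d = 6

Rows 1 and 2 both sum to 64, so that's the common total.
Row 5 has 21 + 1 − 2 + 3 + 3 − 3 + 35 = 58; the blank must be 64 − 58 = 6.
Column 1 has 7 + 8 + 14 + 6 + 18 + 14 + 2 = 69; the blank must be 64 − 69 = -5.
Row 6 has 18 + 19 + 15 + 15 − 2 + 12 − 20 = 57; the blank must be 64 − 57 = 7.
Row 3 has -5 + 20 + 3 + 15 + 18 + 12 − 20 = 43; the blank must be 64 − 43 = 21.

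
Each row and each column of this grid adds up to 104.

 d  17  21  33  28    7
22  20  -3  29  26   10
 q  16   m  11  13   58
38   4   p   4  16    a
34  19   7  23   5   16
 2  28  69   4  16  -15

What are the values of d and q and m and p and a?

Row 1 has 17 + 21 + 33 + 28 + 7 = 106; the blank must be 104 − 106 = -2.
Column 1 has -2 + 22 + 38 + 34 + 2 = 94; the blank must be 104 − 94 = 10.
Row 3 has 10 + 16 + 11 + 13 + 58 = 108; the blank must be 104 − 108 = -4.
Column 3 has 21 − 3 − 4 + 7 + 69 = 90; the blank must be 104 − 90 = 14.
Row 4 has 38 + 4 + 14 + 4 + 16 = 76; the blank must be 104 − 76 = 28.

d = -2, q = 10, m = -4, p = 14, a = 28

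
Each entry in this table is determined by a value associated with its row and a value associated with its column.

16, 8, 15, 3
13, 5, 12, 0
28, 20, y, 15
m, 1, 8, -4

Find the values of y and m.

The difference between any two rows is the same in every column — this is an addition table with the headers hidden.
Row 3 minus row 1 is 15 − 3 = 12, so its entry in column 3 is 15 + 12 = 27.
Row 4 minus row 1 is -4 − 3 = -7, so its entry in column 1 is 16 + (-7) = 9.

y = 27, m = 9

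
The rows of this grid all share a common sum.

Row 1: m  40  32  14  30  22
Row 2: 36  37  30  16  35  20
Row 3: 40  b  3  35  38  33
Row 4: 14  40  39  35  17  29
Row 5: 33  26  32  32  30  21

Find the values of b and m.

Row 2 sums to 174 and so does row 5; that's the common total.
In row 3 the known cells total 149, leaving 174 − 149 = 25.
In row 1 the known cells total 138, leaving 174 − 138 = 36.

b = 25, m = 36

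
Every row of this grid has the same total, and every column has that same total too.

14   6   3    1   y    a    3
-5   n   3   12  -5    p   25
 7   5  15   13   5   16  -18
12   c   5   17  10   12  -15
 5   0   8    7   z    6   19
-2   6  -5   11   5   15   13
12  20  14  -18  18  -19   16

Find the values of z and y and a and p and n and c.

Rows 3 and 6 both sum to 43, so that's the common total.
The known cells in row 5 total 45, leaving 43 − 45 = -2 for the blank.
The known cells in column 5 total 31, leaving 43 − 31 = 12 for the blank.
The known cells in row 4 total 41, leaving 43 − 41 = 2 for the blank.
The known cells in column 2 total 39, leaving 43 − 39 = 4 for the blank.
The known cells in row 2 total 34, leaving 43 − 34 = 9 for the blank.
The known cells in row 1 total 39, leaving 43 − 39 = 4 for the blank.

z = -2, y = 12, a = 4, p = 9, n = 4, c = 2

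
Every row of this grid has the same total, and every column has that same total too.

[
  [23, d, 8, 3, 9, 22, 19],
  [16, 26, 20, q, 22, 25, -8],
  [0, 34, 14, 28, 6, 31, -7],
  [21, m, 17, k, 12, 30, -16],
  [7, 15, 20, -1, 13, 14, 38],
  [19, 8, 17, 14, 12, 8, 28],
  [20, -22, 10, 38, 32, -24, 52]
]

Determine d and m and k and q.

Rows 3 and 5 both sum to 106, so that's the common total.
Row 1: 23 + 8 + 3 + 9 + 22 + 19 = 84, so its missing entry is 106 − 84 = 22.
Row 2: 16 + 26 + 20 + 22 + 25 − 8 = 101, so its missing entry is 106 − 101 = 5.
Column 4: 3 + 5 + 28 − 1 + 14 + 38 = 87, so its missing entry is 106 − 87 = 19.
Row 4: 21 + 17 + 19 + 12 + 30 − 16 = 83, so its missing entry is 106 − 83 = 23.

d = 22, m = 23, k = 19, q = 5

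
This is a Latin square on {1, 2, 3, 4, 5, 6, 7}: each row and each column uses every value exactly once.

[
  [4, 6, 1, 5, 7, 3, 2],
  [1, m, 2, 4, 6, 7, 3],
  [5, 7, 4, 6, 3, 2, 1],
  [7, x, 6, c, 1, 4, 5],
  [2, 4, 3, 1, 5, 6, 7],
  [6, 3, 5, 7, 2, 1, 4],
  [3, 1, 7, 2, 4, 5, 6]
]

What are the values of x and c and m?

For row 2, column 2: row 2 already has {1, 2, 3, 4, 6, 7}; that leaves 5.
At (row 4, col 2): column 2 already has {1, 3, 4, 5, 6, 7}, so the value is 2.
At (row 4, col 4): row 4 already has {1, 2, 4, 5, 6, 7}, so the value is 3.

x = 2, c = 3, m = 5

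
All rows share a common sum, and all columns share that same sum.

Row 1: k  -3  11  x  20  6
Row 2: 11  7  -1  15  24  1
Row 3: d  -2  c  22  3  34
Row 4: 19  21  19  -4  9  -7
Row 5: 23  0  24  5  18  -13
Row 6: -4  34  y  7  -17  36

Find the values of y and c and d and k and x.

Rows 2 and 4 both sum to 57, so that's the common total.
Column 4: 15 + 22 − 4 + 5 + 7 = 45, so its missing entry is 57 − 45 = 12.
Row 1: -3 + 11 + 12 + 20 + 6 = 46, so its missing entry is 57 − 46 = 11.
Column 1: 11 + 11 + 19 + 23 − 4 = 60, so its missing entry is 57 − 60 = -3.
Row 3: -3 − 2 + 22 + 3 + 34 = 54, so its missing entry is 57 − 54 = 3.
Row 6: -4 + 34 + 7 − 17 + 36 = 56, so its missing entry is 57 − 56 = 1.

y = 1, c = 3, d = -3, k = 11, x = 12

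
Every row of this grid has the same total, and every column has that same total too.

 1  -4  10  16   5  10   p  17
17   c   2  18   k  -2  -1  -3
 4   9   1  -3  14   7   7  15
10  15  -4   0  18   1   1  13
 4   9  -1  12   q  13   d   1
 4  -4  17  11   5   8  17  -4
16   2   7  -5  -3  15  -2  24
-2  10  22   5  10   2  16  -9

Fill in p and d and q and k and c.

Rows 3 and 4 both sum to 54, so that's the common total.
Column 2 has -4 + 9 + 15 + 9 − 4 + 2 + 10 = 37; the blank must be 54 − 37 = 17.
Row 2 has 17 + 17 + 2 + 18 − 2 − 1 − 3 = 48; the blank must be 54 − 48 = 6.
Column 5 has 5 + 6 + 14 + 18 + 5 − 3 + 10 = 55; the blank must be 54 − 55 = -1.
Row 5 has 4 + 9 − 1 + 12 − 1 + 13 + 1 = 37; the blank must be 54 − 37 = 17.
Row 1 has 1 − 4 + 10 + 16 + 5 + 10 + 17 = 55; the blank must be 54 − 55 = -1.

p = -1, d = 17, q = -1, k = 6, c = 17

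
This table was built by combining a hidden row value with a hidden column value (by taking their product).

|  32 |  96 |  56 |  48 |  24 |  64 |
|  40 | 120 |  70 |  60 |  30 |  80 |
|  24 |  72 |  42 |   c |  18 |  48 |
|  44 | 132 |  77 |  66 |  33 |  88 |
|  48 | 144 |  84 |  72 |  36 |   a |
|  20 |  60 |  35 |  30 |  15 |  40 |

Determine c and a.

c = 36, a = 96

Each row is a constant multiple of every other row — this is a multiplication table with the headers hidden.
Row 3 is 72/96 = 3/4 times row 1, so its entry in column 4 is 48 × 3/4 = 36.
Row 5 is 144/96 = 3/2 times row 1, so its entry in column 6 is 64 × 3/2 = 96.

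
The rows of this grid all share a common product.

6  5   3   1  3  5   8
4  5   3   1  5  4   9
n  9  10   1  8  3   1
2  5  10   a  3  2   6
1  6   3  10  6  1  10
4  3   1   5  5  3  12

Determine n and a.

n = 5, a = 3

Rows 1 and 5 each multiply to 10800, so every row has product 10800.
Row 3: 9×10×1×8×3×1 = 2160, so the missing entry is 10800 ÷ 2160 = 5.
Row 4: 2×5×10×3×2×6 = 3600, so the missing entry is 10800 ÷ 3600 = 3.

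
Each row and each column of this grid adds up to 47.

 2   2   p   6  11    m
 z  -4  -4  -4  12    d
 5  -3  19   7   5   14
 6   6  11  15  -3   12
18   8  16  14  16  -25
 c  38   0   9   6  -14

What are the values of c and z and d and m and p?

The known cells in column 3 total 42, leaving 47 − 42 = 5 for the blank.
The known cells in row 6 total 39, leaving 47 − 39 = 8 for the blank.
The known cells in row 1 total 26, leaving 47 − 26 = 21 for the blank.
The known cells in column 6 total 8, leaving 47 − 8 = 39 for the blank.
The known cells in row 2 total 39, leaving 47 − 39 = 8 for the blank.

c = 8, z = 8, d = 39, m = 21, p = 5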